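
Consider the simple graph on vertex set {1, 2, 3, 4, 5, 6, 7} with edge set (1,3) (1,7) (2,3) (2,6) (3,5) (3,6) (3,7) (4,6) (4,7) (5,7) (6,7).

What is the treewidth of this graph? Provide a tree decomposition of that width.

The largest bag has 3 vertices, giving width 2; this decomposition certifies tw(G) ≤ 2. Conversely, {2, 3, 6} is a clique of size 3, and the vertices of any clique must share a bag in every tree decomposition; so some bag has ≥ 3 vertices and tw(G) ≥ 2. Therefore the treewidth is 2.

Treewidth 2.
Bags: B1 = {3, 6, 7}  B2 = {2, 3, 6}  B3 = {3, 5, 7}  B4 = {4, 6, 7}  B5 = {1, 3, 7}
Tree: B1–B2, B1–B3, B1–B4, B1–B5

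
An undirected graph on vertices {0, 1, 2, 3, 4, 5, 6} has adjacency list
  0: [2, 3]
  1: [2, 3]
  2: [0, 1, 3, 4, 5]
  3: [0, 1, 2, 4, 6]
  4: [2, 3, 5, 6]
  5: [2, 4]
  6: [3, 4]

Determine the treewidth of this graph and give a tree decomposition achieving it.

Each bag holds 3 vertices, so the decomposition has width 2, which upper-bounds the treewidth. On the other hand G contains the 3-clique {0, 2, 3}. A clique must lie in a single bag of any decomposition, so no decomposition can have width below 2. Hence tw(G) = 2 exactly.

Treewidth 2.
One optimal decomposition is:
Bags: B1 = {0, 2, 3}  B2 = {2, 3, 4}  B3 = {3, 4, 6}  B4 = {2, 4, 5}  B5 = {1, 2, 3}
Tree: B1–B2, B2–B3, B2–B4, B1–B5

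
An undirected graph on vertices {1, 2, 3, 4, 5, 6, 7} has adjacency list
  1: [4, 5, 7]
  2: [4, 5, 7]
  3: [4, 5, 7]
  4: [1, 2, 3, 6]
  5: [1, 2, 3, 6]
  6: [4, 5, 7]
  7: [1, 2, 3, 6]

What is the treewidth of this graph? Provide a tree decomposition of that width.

Every bag has size at most 4, so the width is 4 − 1 = 3 and tw(G) ≤ 3. For the lower bound: the 4 vertex sets {3,7}, {1,4}, {5}, {6} are disjoint, each induces a connected subgraph, and every pair is joined by at least one edge of G. Contracting each set to a single vertex therefore yields K_{4} as a minor, and since treewidth is minor-monotone, tw(G) ≥ tw(K_{4}) = 3. The upper and lower bounds meet at 3, so that is the treewidth.

Treewidth 3.
One such decomposition:
Bags: B1 = {3, 4, 5, 7}  B2 = {1, 4, 5, 7}  B3 = {4, 5, 6, 7}  B4 = {2, 4, 5, 7}
Tree: B1–B2, B2–B3, B3–B4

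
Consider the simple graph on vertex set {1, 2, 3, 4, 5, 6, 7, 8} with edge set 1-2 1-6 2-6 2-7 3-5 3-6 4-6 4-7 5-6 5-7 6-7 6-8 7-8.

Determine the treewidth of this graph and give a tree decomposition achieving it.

Treewidth 2.
One such decomposition:
Bags: B1 = {2, 6, 7}  B2 = {1, 2, 6}  B3 = {5, 6, 7}  B4 = {4, 6, 7}  B5 = {3, 5, 6}  B6 = {6, 7, 8}
Tree: B1–B2, B1–B3, B3–B4, B3–B5, B1–B6

Every bag has size at most 3, so the width is 3 − 1 = 2 and tw(G) ≤ 2. For the lower bound, the 3 vertices {1, 2, 6} are pairwise adjacent, and any tree decomposition puts a clique entirely inside one bag — forcing width ≥ 2. Combining the bounds, tw(G) = 2.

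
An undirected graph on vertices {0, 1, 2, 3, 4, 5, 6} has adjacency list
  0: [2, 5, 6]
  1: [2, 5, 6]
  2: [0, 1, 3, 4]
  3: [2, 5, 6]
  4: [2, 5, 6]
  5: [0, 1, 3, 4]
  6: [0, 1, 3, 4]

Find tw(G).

3

A width-3 tree decomposition is:
Bags: B1 = {0, 2, 5, 6}  B2 = {2, 4, 5, 6}  B3 = {2, 3, 5, 6}  B4 = {1, 2, 5, 6}
Tree: B1–B2, B2–B3, B3–B4
Each bag holds 4 vertices, so the decomposition has width 3, which upper-bounds the treewidth. For the lower bound: the 4 vertex sets {0,6}, {4,5}, {2}, {3} are disjoint, each induces a connected subgraph, and every pair is joined by at least one edge of G. Contracting each set to a single vertex therefore yields K_{4} as a minor, and since treewidth is minor-monotone, tw(G) ≥ tw(K_{4}) = 3. The upper and lower bounds meet at 3, so that is the treewidth.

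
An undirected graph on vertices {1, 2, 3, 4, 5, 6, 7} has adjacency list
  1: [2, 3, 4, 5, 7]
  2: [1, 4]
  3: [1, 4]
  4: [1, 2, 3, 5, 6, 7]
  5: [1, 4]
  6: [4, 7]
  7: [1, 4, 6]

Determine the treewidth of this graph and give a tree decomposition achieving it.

The largest bag has 3 vertices, giving width 2; this decomposition certifies tw(G) ≤ 2. On the other hand G contains the 3-clique {1, 2, 4}. A clique must lie in a single bag of any decomposition, so no decomposition can have width below 2. The upper and lower bounds meet at 2, so that is the treewidth.

Treewidth 2.
One optimal decomposition is:
Bags: B1 = {1, 4, 7}  B2 = {1, 2, 4}  B3 = {1, 4, 5}  B4 = {4, 6, 7}  B5 = {1, 3, 4}
Tree: B1–B2, B1–B3, B1–B4, B2–B5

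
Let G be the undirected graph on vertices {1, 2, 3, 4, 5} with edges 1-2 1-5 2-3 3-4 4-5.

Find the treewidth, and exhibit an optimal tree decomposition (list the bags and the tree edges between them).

The largest bag has 3 vertices, giving width 2; this decomposition certifies tw(G) ≤ 2. For the lower bound, G contains the cycle 4–5–1–2–3–4, so G is not a forest; only forests have treewidth ≤ 1, hence tw(G) ≥ 2. Hence tw(G) = 2 exactly.

Treewidth 2.
One such decomposition:
Bags: B1 = {1, 4, 5}  B2 = {1, 2, 4}  B3 = {2, 3, 4}
Tree: B1–B2, B2–B3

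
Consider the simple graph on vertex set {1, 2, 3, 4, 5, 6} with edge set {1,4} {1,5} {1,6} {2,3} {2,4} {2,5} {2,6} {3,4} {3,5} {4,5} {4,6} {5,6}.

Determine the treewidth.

A width-3 tree decomposition is:
Bags: B1 = {2, 4, 5, 6}  B2 = {1, 4, 5, 6}  B3 = {2, 3, 4, 5}
Tree: B1–B2, B1–B3
Each bag holds 4 vertices, so the decomposition has width 3, which upper-bounds the treewidth. For the lower bound, the 4 vertices {1, 4, 5, 6} are pairwise adjacent, and any tree decomposition puts a clique entirely inside one bag — forcing width ≥ 3. Therefore the treewidth is 3.

3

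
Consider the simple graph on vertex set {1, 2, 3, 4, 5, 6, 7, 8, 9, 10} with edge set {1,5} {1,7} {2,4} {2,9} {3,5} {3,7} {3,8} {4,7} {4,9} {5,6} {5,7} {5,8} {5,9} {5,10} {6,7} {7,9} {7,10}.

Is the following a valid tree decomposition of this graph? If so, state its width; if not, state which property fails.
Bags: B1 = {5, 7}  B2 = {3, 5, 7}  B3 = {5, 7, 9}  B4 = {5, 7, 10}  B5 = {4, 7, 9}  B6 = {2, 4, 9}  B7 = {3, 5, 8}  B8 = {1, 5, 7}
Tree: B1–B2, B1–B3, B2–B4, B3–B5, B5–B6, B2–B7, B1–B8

No — vertex 6 appears in no bag.

A tree decomposition must satisfy three properties: every vertex lies in some bag; for every edge, both endpoints lie together in some bag; and for every vertex, the bags containing it form a connected subtree. Here vertex 6 appears in no bag, so the decomposition is invalid.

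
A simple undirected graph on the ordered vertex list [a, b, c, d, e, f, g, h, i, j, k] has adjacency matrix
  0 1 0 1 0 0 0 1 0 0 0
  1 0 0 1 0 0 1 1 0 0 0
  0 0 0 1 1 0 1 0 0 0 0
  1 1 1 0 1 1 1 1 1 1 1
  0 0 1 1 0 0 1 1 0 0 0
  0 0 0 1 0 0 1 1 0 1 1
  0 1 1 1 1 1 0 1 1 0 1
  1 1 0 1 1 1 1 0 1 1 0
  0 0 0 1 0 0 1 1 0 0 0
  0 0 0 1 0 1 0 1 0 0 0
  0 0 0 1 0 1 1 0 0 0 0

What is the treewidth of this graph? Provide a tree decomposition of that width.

Every bag has size at most 4, so the width is 4 − 1 = 3 and tw(G) ≤ 3. For the lower bound, the 4 vertices {d, e, g, h} are pairwise adjacent, and any tree decomposition puts a clique entirely inside one bag — forcing width ≥ 3. Hence tw(G) = 3 exactly.

Treewidth 3.
Bags: B1 = {b, d, g, h}  B2 = {d, e, g, h}  B3 = {d, f, g, h}  B4 = {d, f, g, k}  B5 = {d, g, h, i}  B6 = {c, d, e, g}  B7 = {d, f, h, j}  B8 = {a, b, d, h}
Tree: B1–B2, B1–B3, B3–B4, B3–B5, B2–B6, B3–B7, B1–B8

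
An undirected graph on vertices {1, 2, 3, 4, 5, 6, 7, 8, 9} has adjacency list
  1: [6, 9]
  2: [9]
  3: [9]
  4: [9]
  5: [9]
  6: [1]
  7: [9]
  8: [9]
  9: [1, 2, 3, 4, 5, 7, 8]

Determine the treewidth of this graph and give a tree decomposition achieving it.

Each bag holds 2 vertices, so the decomposition has width 1, which upper-bounds the treewidth. Since G has at least one edge (e.g. 9–3), it is not an edgeless graph, so tw(G) ≥ 1. Therefore the treewidth is 1.

Treewidth 1.
Bags: B1 = {3, 9}  B2 = {5, 9}  B3 = {1, 9}  B4 = {8, 9}  B5 = {7, 9}  B6 = {2, 9}  B7 = {4, 9}  B8 = {1, 6}
Tree: B1–B2, B2–B3, B1–B4, B2–B5, B4–B6, B6–B7, B3–B8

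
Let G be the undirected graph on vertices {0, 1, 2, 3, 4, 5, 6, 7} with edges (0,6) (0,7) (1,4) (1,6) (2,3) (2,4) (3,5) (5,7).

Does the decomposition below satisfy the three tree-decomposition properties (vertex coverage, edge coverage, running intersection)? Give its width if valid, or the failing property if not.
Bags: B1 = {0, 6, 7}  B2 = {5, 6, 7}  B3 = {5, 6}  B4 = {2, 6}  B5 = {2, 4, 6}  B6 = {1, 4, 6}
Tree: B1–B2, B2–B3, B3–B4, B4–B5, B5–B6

A tree decomposition must satisfy three properties: every vertex lies in some bag; for every edge, both endpoints lie together in some bag; and for every vertex, the bags containing it form a connected subtree. Here vertex 3 appears in no bag, so the decomposition is invalid.

No — vertex 3 appears in no bag.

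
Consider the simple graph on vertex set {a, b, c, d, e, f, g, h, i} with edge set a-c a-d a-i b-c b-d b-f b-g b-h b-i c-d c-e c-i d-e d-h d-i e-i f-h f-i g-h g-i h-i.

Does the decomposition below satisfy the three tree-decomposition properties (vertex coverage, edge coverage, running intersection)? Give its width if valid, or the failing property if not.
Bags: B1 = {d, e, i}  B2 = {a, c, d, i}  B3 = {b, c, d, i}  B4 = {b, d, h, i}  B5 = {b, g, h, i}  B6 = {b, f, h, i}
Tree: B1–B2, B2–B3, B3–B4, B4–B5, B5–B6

A tree decomposition must satisfy three properties: every vertex lies in some bag; for every edge, both endpoints lie together in some bag; and for every vertex, the bags containing it form a connected subtree. Here edge (c,e) lies in no bag, so the decomposition is invalid.

No — edge (c,e) lies in no bag.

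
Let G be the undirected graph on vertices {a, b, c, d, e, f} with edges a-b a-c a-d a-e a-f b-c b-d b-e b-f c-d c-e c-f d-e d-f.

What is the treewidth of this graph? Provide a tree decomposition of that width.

Each bag holds 5 vertices, so the decomposition has width 4, which upper-bounds the treewidth. Conversely, {a, b, c, d, e} is a clique of size 5, and the vertices of any clique must share a bag in every tree decomposition; so some bag has ≥ 5 vertices and tw(G) ≥ 4. Hence tw(G) = 4 exactly.

Treewidth 4.
One such decomposition:
Bags: B1 = {a, b, c, d, f}  B2 = {a, b, c, d, e}
Tree: B1–B2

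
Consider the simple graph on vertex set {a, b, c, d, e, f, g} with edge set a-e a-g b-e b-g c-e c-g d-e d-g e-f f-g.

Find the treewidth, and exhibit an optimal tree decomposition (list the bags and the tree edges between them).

Treewidth 2.
One optimal decomposition is:
Bags: B1 = {e, f, g}  B2 = {d, e, g}  B3 = {c, e, g}  B4 = {b, e, g}  B5 = {a, e, g}
Tree: B1–B2, B2–B3, B3–B4, B4–B5

The largest bag has 3 vertices, giving width 2; this decomposition certifies tw(G) ≤ 2. The edges e–f–g–d–e form a cycle, so G is not a tree and its treewidth is at least 2. Hence tw(G) = 2 exactly.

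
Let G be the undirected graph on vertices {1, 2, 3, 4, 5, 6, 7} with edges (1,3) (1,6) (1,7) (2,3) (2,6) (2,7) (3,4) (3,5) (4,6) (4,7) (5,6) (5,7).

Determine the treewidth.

A width-3 tree decomposition is:
Bags: B1 = {2, 3, 6, 7}  B2 = {3, 5, 6, 7}  B3 = {1, 3, 6, 7}  B4 = {3, 4, 6, 7}
Tree: B1–B2, B2–B3, B3–B4
Each bag holds 4 vertices, so the decomposition has width 3, which upper-bounds the treewidth. For the lower bound: the 4 vertex sets {2,6}, {5,7}, {3}, {1} are disjoint, each induces a connected subgraph, and every pair is joined by at least one edge of G. Contracting each set to a single vertex therefore yields K_{4} as a minor, and since treewidth is minor-monotone, tw(G) ≥ tw(K_{4}) = 3. The upper and lower bounds meet at 3, so that is the treewidth.

3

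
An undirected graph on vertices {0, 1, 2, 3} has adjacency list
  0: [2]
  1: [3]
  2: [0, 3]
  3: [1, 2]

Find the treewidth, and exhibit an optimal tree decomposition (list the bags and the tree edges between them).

Treewidth 1.
One optimal decomposition is:
Bags: B1 = {1, 3}  B2 = {2, 3}  B3 = {0, 2}
Tree: B1–B2, B2–B3

Each bag holds 2 vertices, so the decomposition has width 1, which upper-bounds the treewidth. G has an edge, so its treewidth is at least 1. Therefore the treewidth is 1.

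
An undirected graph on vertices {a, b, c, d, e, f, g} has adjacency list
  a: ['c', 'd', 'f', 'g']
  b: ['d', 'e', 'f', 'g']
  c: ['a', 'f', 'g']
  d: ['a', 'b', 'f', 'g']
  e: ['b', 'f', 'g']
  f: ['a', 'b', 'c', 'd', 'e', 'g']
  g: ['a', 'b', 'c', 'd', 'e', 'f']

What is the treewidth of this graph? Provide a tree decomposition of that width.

Treewidth 3.
One such decomposition:
Bags: B1 = {b, d, f, g}  B2 = {b, e, f, g}  B3 = {a, d, f, g}  B4 = {a, c, f, g}
Tree: B1–B2, B1–B3, B3–B4

Each bag holds 4 vertices, so the decomposition has width 3, which upper-bounds the treewidth. Conversely, {a, d, f, g} is a clique of size 4, and the vertices of any clique must share a bag in every tree decomposition; so some bag has ≥ 4 vertices and tw(G) ≥ 3. Combining the bounds, tw(G) = 3.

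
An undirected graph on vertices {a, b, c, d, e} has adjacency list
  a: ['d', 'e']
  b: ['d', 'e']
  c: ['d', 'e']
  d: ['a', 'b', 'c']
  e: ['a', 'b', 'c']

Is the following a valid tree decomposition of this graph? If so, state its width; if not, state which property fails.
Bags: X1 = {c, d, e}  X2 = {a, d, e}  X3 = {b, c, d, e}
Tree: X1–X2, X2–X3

A tree decomposition must satisfy three properties: every vertex lies in some bag; for every edge, both endpoints lie together in some bag; and for every vertex, the bags containing it form a connected subtree. Here bags containing vertex c are not connected in the tree, so the decomposition is invalid.

No — bags containing vertex c are not connected in the tree.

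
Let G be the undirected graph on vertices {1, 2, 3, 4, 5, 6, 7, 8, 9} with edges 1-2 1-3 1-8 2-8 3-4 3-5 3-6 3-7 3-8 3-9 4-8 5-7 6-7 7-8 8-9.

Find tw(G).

2

A width-2 tree decomposition is:
Bags: B1 = {3, 4, 8}  B2 = {3, 7, 8}  B3 = {3, 5, 7}  B4 = {3, 6, 7}  B5 = {3, 8, 9}  B6 = {1, 3, 8}  B7 = {1, 2, 8}
Tree: B1–B2, B2–B3, B2–B4, B1–B5, B1–B6, B6–B7
Every bag has size at most 3, so the width is 3 − 1 = 2 and tw(G) ≤ 2. On the other hand G contains the 3-clique {1, 2, 8}. A clique must lie in a single bag of any decomposition, so no decomposition can have width below 2. Hence tw(G) = 2 exactly.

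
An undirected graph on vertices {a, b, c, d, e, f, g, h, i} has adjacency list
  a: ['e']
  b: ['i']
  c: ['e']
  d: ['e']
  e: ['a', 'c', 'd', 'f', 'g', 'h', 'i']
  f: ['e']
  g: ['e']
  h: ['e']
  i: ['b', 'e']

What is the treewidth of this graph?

A width-1 tree decomposition is:
Bags: B1 = {a, e}  B2 = {e, i}  B3 = {e, g}  B4 = {c, e}  B5 = {e, f}  B6 = {e, h}  B7 = {d, e}  B8 = {b, i}
Tree: B1–B2, B2–B3, B2–B4, B4–B5, B4–B6, B1–B7, B2–B8
Each bag holds 2 vertices, so the decomposition has width 1, which upper-bounds the treewidth. Since G has at least one edge (e.g. e–a), it is not an edgeless graph, so tw(G) ≥ 1. Therefore the treewidth is 1.

1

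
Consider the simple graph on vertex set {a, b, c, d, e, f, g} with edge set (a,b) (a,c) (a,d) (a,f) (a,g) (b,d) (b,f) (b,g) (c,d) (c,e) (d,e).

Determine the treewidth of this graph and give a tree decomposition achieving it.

Treewidth 2.
One such decomposition:
Bags: B1 = {a, b, d}  B2 = {a, b, f}  B3 = {a, c, d}  B4 = {c, d, e}  B5 = {a, b, g}
Tree: B1–B2, B1–B3, B3–B4, B2–B5

Every bag has size at most 3, so the width is 3 − 1 = 2 and tw(G) ≤ 2. Conversely, {c, d, e} is a clique of size 3, and the vertices of any clique must share a bag in every tree decomposition; so some bag has ≥ 3 vertices and tw(G) ≥ 2. The upper and lower bounds meet at 2, so that is the treewidth.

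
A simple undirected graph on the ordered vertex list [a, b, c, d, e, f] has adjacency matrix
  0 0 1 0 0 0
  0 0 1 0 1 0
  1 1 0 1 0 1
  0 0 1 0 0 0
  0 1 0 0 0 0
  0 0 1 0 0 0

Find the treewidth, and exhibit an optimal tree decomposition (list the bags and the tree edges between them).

Treewidth 1.
One such decomposition:
Bags: B1 = {b, c}  B2 = {c, f}  B3 = {b, e}  B4 = {c, d}  B5 = {a, c}
Tree: B1–B2, B1–B3, B2–B4, B2–B5

Every bag has size at most 2, so the width is 2 − 1 = 1 and tw(G) ≤ 1. Any graph with an edge has treewidth ≥ 1, and G has the edge c–b. The upper and lower bounds meet at 1, so that is the treewidth.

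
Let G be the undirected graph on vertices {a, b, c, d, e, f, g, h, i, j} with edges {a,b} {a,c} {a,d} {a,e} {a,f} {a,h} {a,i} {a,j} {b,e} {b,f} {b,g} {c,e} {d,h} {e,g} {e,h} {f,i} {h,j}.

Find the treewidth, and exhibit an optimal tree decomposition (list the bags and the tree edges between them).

Treewidth 2.
One optimal decomposition is:
Bags: B1 = {a, h, j}  B2 = {a, e, h}  B3 = {a, b, e}  B4 = {a, b, f}  B5 = {a, f, i}  B6 = {a, c, e}  B7 = {a, d, h}  B8 = {b, e, g}
Tree: B1–B2, B2–B3, B3–B4, B4–B5, B2–B6, B1–B7, B3–B8

Every bag has size at most 3, so the width is 3 − 1 = 2 and tw(G) ≤ 2. On the other hand G contains the 3-clique {b, e, g}. A clique must lie in a single bag of any decomposition, so no decomposition can have width below 2. The upper and lower bounds meet at 2, so that is the treewidth.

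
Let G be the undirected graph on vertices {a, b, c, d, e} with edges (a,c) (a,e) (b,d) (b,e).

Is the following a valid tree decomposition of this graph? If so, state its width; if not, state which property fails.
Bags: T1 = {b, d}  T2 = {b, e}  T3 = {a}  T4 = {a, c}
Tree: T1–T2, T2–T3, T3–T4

No — edge (e,a) lies in no bag.

A tree decomposition must satisfy three properties: every vertex lies in some bag; for every edge, both endpoints lie together in some bag; and for every vertex, the bags containing it form a connected subtree. Here edge (e,a) lies in no bag, so the decomposition is invalid.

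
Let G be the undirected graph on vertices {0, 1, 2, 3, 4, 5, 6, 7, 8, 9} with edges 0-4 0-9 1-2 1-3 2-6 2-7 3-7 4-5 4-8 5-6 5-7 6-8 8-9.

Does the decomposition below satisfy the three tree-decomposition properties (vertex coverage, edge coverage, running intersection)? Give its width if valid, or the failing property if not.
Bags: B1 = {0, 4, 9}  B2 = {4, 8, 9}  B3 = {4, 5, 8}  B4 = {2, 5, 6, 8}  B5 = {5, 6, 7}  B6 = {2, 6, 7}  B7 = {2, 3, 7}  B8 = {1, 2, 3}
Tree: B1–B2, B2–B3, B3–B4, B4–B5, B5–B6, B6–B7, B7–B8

No — bags containing vertex 2 are not connected in the tree.

A tree decomposition must satisfy three properties: every vertex lies in some bag; for every edge, both endpoints lie together in some bag; and for every vertex, the bags containing it form a connected subtree. Here bags containing vertex 2 are not connected in the tree, so the decomposition is invalid.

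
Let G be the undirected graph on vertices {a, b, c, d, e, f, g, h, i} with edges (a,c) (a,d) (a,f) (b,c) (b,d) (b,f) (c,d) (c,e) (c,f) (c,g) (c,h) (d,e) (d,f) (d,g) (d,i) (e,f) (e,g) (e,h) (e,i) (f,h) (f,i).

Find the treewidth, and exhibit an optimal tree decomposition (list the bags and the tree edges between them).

Treewidth 3.
One such decomposition:
Bags: B1 = {d, e, f, i}  B2 = {c, d, e, f}  B3 = {b, c, d, f}  B4 = {c, e, f, h}  B5 = {c, d, e, g}  B6 = {a, c, d, f}
Tree: B1–B2, B2–B3, B2–B4, B2–B5, B2–B6

Each bag holds 4 vertices, so the decomposition has width 3, which upper-bounds the treewidth. On the other hand G contains the 4-clique {c, d, e, g}. A clique must lie in a single bag of any decomposition, so no decomposition can have width below 3. The upper and lower bounds meet at 3, so that is the treewidth.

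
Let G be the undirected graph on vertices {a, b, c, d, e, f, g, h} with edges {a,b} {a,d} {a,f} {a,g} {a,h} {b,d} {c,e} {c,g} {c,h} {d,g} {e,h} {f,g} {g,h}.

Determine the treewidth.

2

A width-2 tree decomposition is:
Bags: B1 = {a, d, g}  B2 = {a, f, g}  B3 = {a, g, h}  B4 = {c, g, h}  B5 = {a, b, d}  B6 = {c, e, h}
Tree: B1–B2, B1–B3, B3–B4, B1–B5, B4–B6
The largest bag has 3 vertices, giving width 2; this decomposition certifies tw(G) ≤ 2. On the other hand G contains the 3-clique {c, g, h}. A clique must lie in a single bag of any decomposition, so no decomposition can have width below 2. Therefore the treewidth is 2.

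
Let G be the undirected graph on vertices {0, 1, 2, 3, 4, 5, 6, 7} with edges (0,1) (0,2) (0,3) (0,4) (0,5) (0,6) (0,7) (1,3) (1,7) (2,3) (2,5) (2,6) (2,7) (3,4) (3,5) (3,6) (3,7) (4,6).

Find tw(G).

3

A width-3 tree decomposition is:
Bags: B1 = {0, 2, 3, 7}  B2 = {0, 1, 3, 7}  B3 = {0, 2, 3, 5}  B4 = {0, 2, 3, 6}  B5 = {0, 3, 4, 6}
Tree: B1–B2, B1–B3, B3–B4, B4–B5
Every bag has size at most 4, so the width is 4 − 1 = 3 and tw(G) ≤ 3. For the lower bound, the 4 vertices {0, 1, 3, 7} are pairwise adjacent, and any tree decomposition puts a clique entirely inside one bag — forcing width ≥ 3. Hence tw(G) = 3 exactly.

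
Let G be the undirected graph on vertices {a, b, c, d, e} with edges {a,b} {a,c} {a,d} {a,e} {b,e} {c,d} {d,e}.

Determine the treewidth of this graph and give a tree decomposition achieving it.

Treewidth 2.
One optimal decomposition is:
Bags: B1 = {a, d, e}  B2 = {a, b, e}  B3 = {a, c, d}
Tree: B1–B2, B1–B3

The largest bag has 3 vertices, giving width 2; this decomposition certifies tw(G) ≤ 2. Conversely, {a, d, e} is a clique of size 3, and the vertices of any clique must share a bag in every tree decomposition; so some bag has ≥ 3 vertices and tw(G) ≥ 2. Hence tw(G) = 2 exactly.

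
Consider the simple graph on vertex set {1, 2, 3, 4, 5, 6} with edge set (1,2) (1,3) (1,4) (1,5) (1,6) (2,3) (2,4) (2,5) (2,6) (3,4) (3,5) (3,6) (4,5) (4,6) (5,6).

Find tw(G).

5

A width-5 tree decomposition is:
Bags: B1 = {1, 2, 3, 4, 5, 6}
Tree: (single bag)
A single bag containing all 6 vertices is trivially a valid decomposition of width 5. For the lower bound, the 6 vertices {1, 2, 3, 4, 5, 6} are pairwise adjacent, and any tree decomposition puts a clique entirely inside one bag — forcing width ≥ 5. The upper and lower bounds meet at 5, so that is the treewidth.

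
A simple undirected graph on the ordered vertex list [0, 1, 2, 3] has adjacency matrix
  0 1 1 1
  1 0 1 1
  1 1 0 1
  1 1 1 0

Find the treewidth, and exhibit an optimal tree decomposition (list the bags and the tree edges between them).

A single bag containing all 4 vertices is trivially a valid decomposition of width 3. On the other hand G contains the 4-clique {0, 1, 2, 3}. A clique must lie in a single bag of any decomposition, so no decomposition can have width below 3. The upper and lower bounds meet at 3, so that is the treewidth.

Treewidth 3.
One such decomposition:
Bags: B1 = {0, 1, 2, 3}
Tree: (single bag)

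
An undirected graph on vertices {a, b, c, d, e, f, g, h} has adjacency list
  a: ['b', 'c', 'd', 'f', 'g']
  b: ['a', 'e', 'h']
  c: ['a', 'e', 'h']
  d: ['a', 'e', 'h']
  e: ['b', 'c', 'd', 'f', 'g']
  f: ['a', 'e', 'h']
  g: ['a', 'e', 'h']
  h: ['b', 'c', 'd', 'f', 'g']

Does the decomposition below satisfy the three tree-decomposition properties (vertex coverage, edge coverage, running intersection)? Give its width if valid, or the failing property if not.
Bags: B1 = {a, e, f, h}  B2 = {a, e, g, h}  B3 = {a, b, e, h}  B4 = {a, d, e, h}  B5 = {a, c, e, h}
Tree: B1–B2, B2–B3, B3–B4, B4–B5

Yes; width 3.

Every vertex of G appears in some bag (union = {a, b, c, d, e, f, g, h}); every edge is covered by a bag; and for each vertex v the set of bags containing v is connected in the bag tree. The decomposition is therefore valid. The largest bag has 4 vertices, so the width is 3.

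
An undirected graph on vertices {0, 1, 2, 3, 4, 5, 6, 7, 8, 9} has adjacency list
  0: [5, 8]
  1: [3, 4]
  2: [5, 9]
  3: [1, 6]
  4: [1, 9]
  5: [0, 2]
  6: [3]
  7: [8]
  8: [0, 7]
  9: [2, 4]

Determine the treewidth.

1

A width-1 tree decomposition is:
Bags: B1 = {7, 8}  B2 = {0, 8}  B3 = {0, 5}  B4 = {2, 5}  B5 = {2, 9}  B6 = {4, 9}  B7 = {1, 4}  B8 = {1, 3}  B9 = {3, 6}
Tree: B1–B2, B2–B3, B3–B4, B4–B5, B5–B6, B6–B7, B7–B8, B8–B9
The largest bag has 2 vertices, giving width 1; this decomposition certifies tw(G) ≤ 1. Any graph with an edge has treewidth ≥ 1, and G has the edge 7–8. Combining the bounds, tw(G) = 1.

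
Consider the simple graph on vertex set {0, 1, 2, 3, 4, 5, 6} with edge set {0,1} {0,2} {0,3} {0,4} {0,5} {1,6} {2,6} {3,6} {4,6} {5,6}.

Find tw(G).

A width-2 tree decomposition is:
Bags: B1 = {0, 1, 6}  B2 = {0, 5, 6}  B3 = {0, 3, 6}  B4 = {0, 2, 6}  B5 = {0, 4, 6}
Tree: B1–B2, B2–B3, B3–B4, B4–B5
Every bag has size at most 3, so the width is 3 − 1 = 2 and tw(G) ≤ 2. Since 0–1–6–5–0 is a cycle in G, G is not acyclic. Forests are exactly the graphs of treewidth ≤ 1, so tw(G) ≥ 2. Therefore the treewidth is 2.

2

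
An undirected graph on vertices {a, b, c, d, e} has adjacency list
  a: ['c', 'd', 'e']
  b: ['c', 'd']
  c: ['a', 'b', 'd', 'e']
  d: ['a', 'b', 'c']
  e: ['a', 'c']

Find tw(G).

A width-2 tree decomposition is:
Bags: B1 = {b, c, d}  B2 = {a, c, d}  B3 = {a, c, e}
Tree: B1–B2, B2–B3
Each bag holds 3 vertices, so the decomposition has width 2, which upper-bounds the treewidth. On the other hand G contains the 3-clique {a, c, d}. A clique must lie in a single bag of any decomposition, so no decomposition can have width below 2. Therefore the treewidth is 2.

2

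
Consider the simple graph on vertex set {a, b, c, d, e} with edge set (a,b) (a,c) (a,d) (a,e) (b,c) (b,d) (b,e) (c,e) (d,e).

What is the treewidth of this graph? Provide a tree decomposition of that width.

Treewidth 3.
One such decomposition:
Bags: B1 = {a, b, d, e}  B2 = {a, b, c, e}
Tree: B1–B2

Each bag holds 4 vertices, so the decomposition has width 3, which upper-bounds the treewidth. Conversely, {a, b, d, e} is a clique of size 4, and the vertices of any clique must share a bag in every tree decomposition; so some bag has ≥ 4 vertices and tw(G) ≥ 3. Therefore the treewidth is 3.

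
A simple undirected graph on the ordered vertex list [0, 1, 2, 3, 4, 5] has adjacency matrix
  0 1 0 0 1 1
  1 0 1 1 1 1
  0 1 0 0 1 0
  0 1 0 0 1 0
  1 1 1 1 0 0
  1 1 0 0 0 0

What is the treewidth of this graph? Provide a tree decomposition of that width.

Treewidth 2.
One such decomposition:
Bags: B1 = {0, 1, 4}  B2 = {0, 1, 5}  B3 = {1, 3, 4}  B4 = {1, 2, 4}
Tree: B1–B2, B1–B3, B1–B4

Every bag has size at most 3, so the width is 3 − 1 = 2 and tw(G) ≤ 2. For the lower bound, the 3 vertices {0, 1, 4} are pairwise adjacent, and any tree decomposition puts a clique entirely inside one bag — forcing width ≥ 2. Hence tw(G) = 2 exactly.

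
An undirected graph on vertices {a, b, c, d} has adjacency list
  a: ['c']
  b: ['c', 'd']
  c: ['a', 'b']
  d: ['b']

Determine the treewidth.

1

A width-1 tree decomposition is:
Bags: B1 = {b, c}  B2 = {b, d}  B3 = {a, c}
Tree: B1–B2, B1–B3
Each bag holds 2 vertices, so the decomposition has width 1, which upper-bounds the treewidth. G has an edge, so its treewidth is at least 1. Combining the bounds, tw(G) = 1.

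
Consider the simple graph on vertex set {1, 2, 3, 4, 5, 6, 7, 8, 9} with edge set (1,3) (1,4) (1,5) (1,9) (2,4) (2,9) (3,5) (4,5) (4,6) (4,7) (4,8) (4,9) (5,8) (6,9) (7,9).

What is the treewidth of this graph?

2

A width-2 tree decomposition is:
Bags: B1 = {1, 3, 5}  B2 = {1, 4, 5}  B3 = {1, 4, 9}  B4 = {4, 7, 9}  B5 = {4, 5, 8}  B6 = {4, 6, 9}  B7 = {2, 4, 9}
Tree: B1–B2, B2–B3, B3–B4, B2–B5, B3–B6, B3–B7
Every bag has size at most 3, so the width is 3 − 1 = 2 and tw(G) ≤ 2. On the other hand G contains the 3-clique {1, 3, 5}. A clique must lie in a single bag of any decomposition, so no decomposition can have width below 2. The upper and lower bounds meet at 2, so that is the treewidth.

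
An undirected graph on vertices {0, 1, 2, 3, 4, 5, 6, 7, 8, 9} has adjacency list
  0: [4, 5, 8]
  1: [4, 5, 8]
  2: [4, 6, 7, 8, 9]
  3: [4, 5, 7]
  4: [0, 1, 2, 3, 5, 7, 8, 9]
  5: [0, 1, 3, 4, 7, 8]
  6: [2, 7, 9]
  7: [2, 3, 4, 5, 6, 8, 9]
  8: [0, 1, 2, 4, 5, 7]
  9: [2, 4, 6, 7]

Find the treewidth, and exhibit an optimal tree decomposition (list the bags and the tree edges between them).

Treewidth 3.
One optimal decomposition is:
Bags: B1 = {2, 4, 7, 8}  B2 = {4, 5, 7, 8}  B3 = {1, 4, 5, 8}  B4 = {3, 4, 5, 7}  B5 = {2, 4, 7, 9}  B6 = {2, 6, 7, 9}  B7 = {0, 4, 5, 8}
Tree: B1–B2, B2–B3, B2–B4, B1–B5, B5–B6, B3–B7

Each bag holds 4 vertices, so the decomposition has width 3, which upper-bounds the treewidth. Conversely, {2, 4, 7, 9} is a clique of size 4, and the vertices of any clique must share a bag in every tree decomposition; so some bag has ≥ 4 vertices and tw(G) ≥ 3. Combining the bounds, tw(G) = 3.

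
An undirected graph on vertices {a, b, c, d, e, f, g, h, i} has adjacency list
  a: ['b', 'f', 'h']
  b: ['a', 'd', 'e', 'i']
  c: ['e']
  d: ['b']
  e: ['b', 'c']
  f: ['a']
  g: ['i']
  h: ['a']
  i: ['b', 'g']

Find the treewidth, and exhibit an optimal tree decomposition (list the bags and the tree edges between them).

The largest bag has 2 vertices, giving width 1; this decomposition certifies tw(G) ≤ 1. G has an edge, so its treewidth is at least 1. The upper and lower bounds meet at 1, so that is the treewidth.

Treewidth 1.
Bags: B1 = {b, e}  B2 = {a, b}  B3 = {a, f}  B4 = {b, i}  B5 = {g, i}  B6 = {b, d}  B7 = {c, e}  B8 = {a, h}
Tree: B1–B2, B2–B3, B2–B4, B4–B5, B4–B6, B1–B7, B3–B8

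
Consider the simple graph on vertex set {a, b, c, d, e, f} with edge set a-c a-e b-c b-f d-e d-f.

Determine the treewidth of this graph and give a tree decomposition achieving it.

The largest bag has 3 vertices, giving width 2; this decomposition certifies tw(G) ≤ 2. For the lower bound, G contains the cycle a–e–d–f–b–c–a, so G is not a forest; only forests have treewidth ≤ 1, hence tw(G) ≥ 2. Therefore the treewidth is 2.

Treewidth 2.
One optimal decomposition is:
Bags: B1 = {a, d, e}  B2 = {a, d, f}  B3 = {a, b, f}  B4 = {a, b, c}
Tree: B1–B2, B2–B3, B3–B4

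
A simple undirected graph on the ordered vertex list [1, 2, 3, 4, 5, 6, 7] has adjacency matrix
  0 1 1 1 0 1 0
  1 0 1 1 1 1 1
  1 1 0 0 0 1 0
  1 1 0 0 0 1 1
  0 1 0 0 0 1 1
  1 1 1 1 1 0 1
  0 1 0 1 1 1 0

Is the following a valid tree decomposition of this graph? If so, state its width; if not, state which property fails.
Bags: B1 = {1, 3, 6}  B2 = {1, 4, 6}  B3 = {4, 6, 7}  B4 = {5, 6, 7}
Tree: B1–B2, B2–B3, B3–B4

A tree decomposition must satisfy three properties: every vertex lies in some bag; for every edge, both endpoints lie together in some bag; and for every vertex, the bags containing it form a connected subtree. Here vertex 2 appears in no bag, so the decomposition is invalid.

No — vertex 2 appears in no bag.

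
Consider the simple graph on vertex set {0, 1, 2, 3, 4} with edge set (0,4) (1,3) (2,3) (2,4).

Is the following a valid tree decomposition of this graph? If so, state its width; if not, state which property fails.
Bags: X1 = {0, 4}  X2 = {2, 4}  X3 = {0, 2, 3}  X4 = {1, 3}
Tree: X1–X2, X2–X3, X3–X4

A tree decomposition must satisfy three properties: every vertex lies in some bag; for every edge, both endpoints lie together in some bag; and for every vertex, the bags containing it form a connected subtree. Here bags containing vertex 0 are not connected in the tree, so the decomposition is invalid.

No — bags containing vertex 0 are not connected in the tree.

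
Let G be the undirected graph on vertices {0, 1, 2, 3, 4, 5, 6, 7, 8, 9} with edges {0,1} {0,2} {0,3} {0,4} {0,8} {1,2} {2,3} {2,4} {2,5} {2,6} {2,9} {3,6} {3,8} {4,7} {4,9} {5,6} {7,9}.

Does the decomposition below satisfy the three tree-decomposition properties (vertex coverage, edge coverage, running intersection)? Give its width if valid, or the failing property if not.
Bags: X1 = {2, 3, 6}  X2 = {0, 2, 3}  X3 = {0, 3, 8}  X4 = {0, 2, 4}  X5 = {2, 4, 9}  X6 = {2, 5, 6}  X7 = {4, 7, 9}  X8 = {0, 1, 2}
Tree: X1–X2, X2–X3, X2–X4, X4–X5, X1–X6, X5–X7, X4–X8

Every vertex of G appears in some bag (union = {0, 1, 2, 3, 4, 5, 6, 7, 8, 9}); every edge is covered by a bag; and for each vertex v the set of bags containing v is connected in the bag tree. The decomposition is therefore valid. The largest bag has 3 vertices, so the width is 2.

Yes; width 2.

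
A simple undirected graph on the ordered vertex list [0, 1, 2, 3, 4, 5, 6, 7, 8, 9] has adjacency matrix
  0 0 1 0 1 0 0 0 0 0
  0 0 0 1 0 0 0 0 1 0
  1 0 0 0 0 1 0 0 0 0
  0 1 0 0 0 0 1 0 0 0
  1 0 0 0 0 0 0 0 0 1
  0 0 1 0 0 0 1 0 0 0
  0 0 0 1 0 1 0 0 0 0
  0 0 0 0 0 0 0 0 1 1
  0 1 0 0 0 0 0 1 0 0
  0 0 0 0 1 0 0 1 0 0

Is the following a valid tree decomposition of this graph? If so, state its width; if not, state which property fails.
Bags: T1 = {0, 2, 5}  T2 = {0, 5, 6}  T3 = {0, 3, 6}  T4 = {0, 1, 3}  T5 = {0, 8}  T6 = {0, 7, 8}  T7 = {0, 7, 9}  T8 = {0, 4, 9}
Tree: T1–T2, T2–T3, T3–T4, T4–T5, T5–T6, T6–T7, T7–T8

No — edge (1,8) lies in no bag.

A tree decomposition must satisfy three properties: every vertex lies in some bag; for every edge, both endpoints lie together in some bag; and for every vertex, the bags containing it form a connected subtree. Here edge (1,8) lies in no bag, so the decomposition is invalid.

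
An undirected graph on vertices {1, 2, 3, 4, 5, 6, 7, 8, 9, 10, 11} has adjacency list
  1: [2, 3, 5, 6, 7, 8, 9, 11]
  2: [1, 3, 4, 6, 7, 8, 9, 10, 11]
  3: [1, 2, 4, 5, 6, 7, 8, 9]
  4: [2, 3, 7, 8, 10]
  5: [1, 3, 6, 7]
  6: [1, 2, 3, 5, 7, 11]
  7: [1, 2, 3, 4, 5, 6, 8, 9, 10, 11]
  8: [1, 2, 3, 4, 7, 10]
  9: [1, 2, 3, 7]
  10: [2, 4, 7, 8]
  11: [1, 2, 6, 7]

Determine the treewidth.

A width-4 tree decomposition is:
Bags: B1 = {1, 2, 3, 6, 7}  B2 = {1, 3, 5, 6, 7}  B3 = {1, 2, 6, 7, 11}  B4 = {1, 2, 3, 7, 8}  B5 = {2, 3, 4, 7, 8}  B6 = {2, 4, 7, 8, 10}  B7 = {1, 2, 3, 7, 9}
Tree: B1–B2, B1–B3, B1–B4, B4–B5, B5–B6, B4–B7
The largest bag has 5 vertices, giving width 4; this decomposition certifies tw(G) ≤ 4. For the lower bound, the 5 vertices {1, 2, 6, 7, 11} are pairwise adjacent, and any tree decomposition puts a clique entirely inside one bag — forcing width ≥ 4. Hence tw(G) = 4 exactly.

4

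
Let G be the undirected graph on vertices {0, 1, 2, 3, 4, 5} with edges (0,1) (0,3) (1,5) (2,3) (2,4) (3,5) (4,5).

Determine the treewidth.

A width-2 tree decomposition is:
Bags: B1 = {0, 1, 5}  B2 = {0, 3, 5}  B3 = {3, 4, 5}  B4 = {2, 3, 4}
Tree: B1–B2, B2–B3, B3–B4
Every bag has size at most 3, so the width is 3 − 1 = 2 and tw(G) ≤ 2. Since 1–0–3–5–1 is a cycle in G, G is not acyclic. Forests are exactly the graphs of treewidth ≤ 1, so tw(G) ≥ 2. The upper and lower bounds meet at 2, so that is the treewidth.

2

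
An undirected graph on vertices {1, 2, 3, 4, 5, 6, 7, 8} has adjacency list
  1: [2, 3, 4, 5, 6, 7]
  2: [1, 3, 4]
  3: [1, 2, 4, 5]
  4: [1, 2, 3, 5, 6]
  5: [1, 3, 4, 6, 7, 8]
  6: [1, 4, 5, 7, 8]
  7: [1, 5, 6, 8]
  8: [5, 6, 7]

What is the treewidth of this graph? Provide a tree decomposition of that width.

Treewidth 3.
One optimal decomposition is:
Bags: B1 = {1, 3, 4, 5}  B2 = {1, 4, 5, 6}  B3 = {1, 2, 3, 4}  B4 = {1, 5, 6, 7}  B5 = {5, 6, 7, 8}
Tree: B1–B2, B1–B3, B2–B4, B4–B5

Every bag has size at most 4, so the width is 4 − 1 = 3 and tw(G) ≤ 3. Conversely, {5, 6, 7, 8} is a clique of size 4, and the vertices of any clique must share a bag in every tree decomposition; so some bag has ≥ 4 vertices and tw(G) ≥ 3. Combining the bounds, tw(G) = 3.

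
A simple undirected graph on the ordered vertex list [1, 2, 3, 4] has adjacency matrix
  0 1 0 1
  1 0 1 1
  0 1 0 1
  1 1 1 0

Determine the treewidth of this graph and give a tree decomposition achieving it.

Every bag has size at most 3, so the width is 3 − 1 = 2 and tw(G) ≤ 2. For the lower bound, the 3 vertices {1, 2, 4} are pairwise adjacent, and any tree decomposition puts a clique entirely inside one bag — forcing width ≥ 2. Therefore the treewidth is 2.

Treewidth 2.
One optimal decomposition is:
Bags: B1 = {2, 3, 4}  B2 = {1, 2, 4}
Tree: B1–B2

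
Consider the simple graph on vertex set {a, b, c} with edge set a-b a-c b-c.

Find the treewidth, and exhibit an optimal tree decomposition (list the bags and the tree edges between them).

A single bag containing all 3 vertices is trivially a valid decomposition of width 2. For the lower bound, the 3 vertices {a, b, c} are pairwise adjacent, and any tree decomposition puts a clique entirely inside one bag — forcing width ≥ 2. Hence tw(G) = 2 exactly.

Treewidth 2.
Bags: B1 = {a, b, c}
Tree: (single bag)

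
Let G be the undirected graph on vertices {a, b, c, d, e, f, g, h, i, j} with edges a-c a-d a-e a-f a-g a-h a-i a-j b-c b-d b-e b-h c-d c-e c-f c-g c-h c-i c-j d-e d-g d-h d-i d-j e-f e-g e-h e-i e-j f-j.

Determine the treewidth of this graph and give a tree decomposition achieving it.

The largest bag has 5 vertices, giving width 4; this decomposition certifies tw(G) ≤ 4. Conversely, {a, c, d, e, g} is a clique of size 5, and the vertices of any clique must share a bag in every tree decomposition; so some bag has ≥ 5 vertices and tw(G) ≥ 4. Therefore the treewidth is 4.

Treewidth 4.
One such decomposition:
Bags: B1 = {a, c, d, e, g}  B2 = {a, c, d, e, h}  B3 = {a, c, d, e, i}  B4 = {a, c, d, e, j}  B5 = {b, c, d, e, h}  B6 = {a, c, e, f, j}
Tree: B1–B2, B2–B3, B2–B4, B2–B5, B4–B6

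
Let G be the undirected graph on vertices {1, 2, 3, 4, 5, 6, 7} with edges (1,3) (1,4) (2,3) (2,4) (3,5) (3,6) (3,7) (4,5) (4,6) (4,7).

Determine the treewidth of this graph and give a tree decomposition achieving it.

Each bag holds 3 vertices, so the decomposition has width 2, which upper-bounds the treewidth. The edges 4–2–3–7–4 form a cycle, so G is not a tree and its treewidth is at least 2. Hence tw(G) = 2 exactly.

Treewidth 2.
One optimal decomposition is:
Bags: B1 = {2, 3, 4}  B2 = {3, 4, 7}  B3 = {3, 4, 5}  B4 = {3, 4, 6}  B5 = {1, 3, 4}
Tree: B1–B2, B2–B3, B3–B4, B4–B5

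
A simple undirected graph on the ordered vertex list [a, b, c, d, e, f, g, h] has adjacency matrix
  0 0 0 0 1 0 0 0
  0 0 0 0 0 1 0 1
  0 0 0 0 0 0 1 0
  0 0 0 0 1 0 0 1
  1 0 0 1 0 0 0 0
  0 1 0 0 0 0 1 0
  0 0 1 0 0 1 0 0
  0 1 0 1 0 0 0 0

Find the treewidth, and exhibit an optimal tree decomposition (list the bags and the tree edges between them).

Each bag holds 2 vertices, so the decomposition has width 1, which upper-bounds the treewidth. Any graph with an edge has treewidth ≥ 1, and G has the edge c–g. Combining the bounds, tw(G) = 1.

Treewidth 1.
One such decomposition:
Bags: B1 = {c, g}  B2 = {f, g}  B3 = {b, f}  B4 = {b, h}  B5 = {d, h}  B6 = {d, e}  B7 = {a, e}
Tree: B1–B2, B2–B3, B3–B4, B4–B5, B5–B6, B6–B7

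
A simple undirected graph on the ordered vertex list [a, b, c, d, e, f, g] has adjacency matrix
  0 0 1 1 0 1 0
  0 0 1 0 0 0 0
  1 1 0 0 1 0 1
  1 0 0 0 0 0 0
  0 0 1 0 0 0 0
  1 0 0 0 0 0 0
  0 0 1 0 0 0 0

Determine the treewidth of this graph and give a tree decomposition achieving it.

The largest bag has 2 vertices, giving width 1; this decomposition certifies tw(G) ≤ 1. Since G has at least one edge (e.g. c–a), it is not an edgeless graph, so tw(G) ≥ 1. Combining the bounds, tw(G) = 1.

Treewidth 1.
One optimal decomposition is:
Bags: B1 = {a, c}  B2 = {a, d}  B3 = {c, e}  B4 = {b, c}  B5 = {c, g}  B6 = {a, f}
Tree: B1–B2, B1–B3, B3–B4, B3–B5, B1–B6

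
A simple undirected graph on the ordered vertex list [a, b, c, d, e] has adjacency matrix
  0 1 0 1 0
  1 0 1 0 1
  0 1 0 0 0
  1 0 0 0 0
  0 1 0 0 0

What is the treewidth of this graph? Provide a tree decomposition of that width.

Treewidth 1.
One optimal decomposition is:
Bags: B1 = {b, e}  B2 = {a, b}  B3 = {a, d}  B4 = {b, c}
Tree: B1–B2, B2–B3, B2–B4

The largest bag has 2 vertices, giving width 1; this decomposition certifies tw(G) ≤ 1. Since G has at least one edge (e.g. e–b), it is not an edgeless graph, so tw(G) ≥ 1. Hence tw(G) = 1 exactly.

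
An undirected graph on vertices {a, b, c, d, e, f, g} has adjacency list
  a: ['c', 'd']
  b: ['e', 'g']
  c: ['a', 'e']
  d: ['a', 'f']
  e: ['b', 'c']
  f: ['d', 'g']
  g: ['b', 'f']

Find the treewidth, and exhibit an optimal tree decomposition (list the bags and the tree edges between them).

Every bag has size at most 3, so the width is 3 − 1 = 2 and tw(G) ≤ 2. The edges c–a–d–f–g–b–e–c form a cycle, so G is not a tree and its treewidth is at least 2. Hence tw(G) = 2 exactly.

Treewidth 2.
One such decomposition:
Bags: B1 = {a, c, d}  B2 = {c, d, f}  B3 = {c, f, g}  B4 = {b, c, g}  B5 = {b, c, e}
Tree: B1–B2, B2–B3, B3–B4, B4–B5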